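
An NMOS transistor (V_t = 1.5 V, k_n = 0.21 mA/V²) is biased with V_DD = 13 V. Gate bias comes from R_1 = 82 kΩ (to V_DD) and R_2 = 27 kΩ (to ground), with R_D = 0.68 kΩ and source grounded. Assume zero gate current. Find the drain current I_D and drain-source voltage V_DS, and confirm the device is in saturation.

V_G = V_DD·R_2/(R_1+R_2) = 13×27/109 = 3.22 V. With the source grounded, V_GS = V_G = 3.22 V.
Assume saturation: I_D = (k_n/2)(V_GS − V_t)² = (0.21/2)×(3.22 − 1.5)² = 0.105×1.72² = 0.311 mA.
V_DS = V_DD − I_D·R_D = 13 − 0.311×0.68 = 12.8 V.
Saturation requires V_DS ≥ V_GS − V_t = 1.72 V; 12.8 ≥ 1.72 ✓.

I_D ≈ 0.31 mA, V_DS ≈ 13 V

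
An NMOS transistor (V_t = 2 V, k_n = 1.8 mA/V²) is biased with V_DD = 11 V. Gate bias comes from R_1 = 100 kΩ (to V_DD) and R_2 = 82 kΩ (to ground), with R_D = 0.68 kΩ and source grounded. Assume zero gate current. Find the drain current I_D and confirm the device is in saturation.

I_D ≈ 7.9 mA

V_G = V_DD·R_2/(R_1+R_2) = 11×82/182 = 4.96 V. With the source grounded, V_GS = V_G = 4.96 V.
Assume saturation: I_D = (k_n/2)(V_GS − V_t)² = (1.8/2)×(4.96 − 2)² = 0.9×2.96² = 7.86 mA.
V_DS = V_DD − I_D·R_D = 11 − 7.86×0.68 = 5.65 V.
Saturation requires V_DS ≥ V_GS − V_t = 2.96 V; 5.65 ≥ 2.96 ✓.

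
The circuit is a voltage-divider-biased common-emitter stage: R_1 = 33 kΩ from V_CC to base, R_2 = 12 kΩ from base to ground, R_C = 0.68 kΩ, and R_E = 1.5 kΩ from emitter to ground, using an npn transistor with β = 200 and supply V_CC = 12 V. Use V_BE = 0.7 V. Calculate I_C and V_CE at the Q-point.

I_C ≈ 1.6 mA, V_CE ≈ 8.5 V

Thevenize the base divider: V_Th = V_CC·R_2/(R_1+R_2) = 12×12/45 = 3.2 V, R_Th = R_1‖R_2 = 8.8 kΩ.
Base-emitter loop: V_Th = I_B·R_Th + V_BE + (β+1)I_B·R_E, so I_B = (3.2 − 0.7) / (8.8 + 201×1.5) = 0.00806 mA.
I_C = β·I_B = 200×0.00806 = 1.61 mA, and I_E = (β+1)I_B = 1.62 mA.
V_CE = V_CC − I_C·R_C − I_E·R_E = 12 − 1.61×0.68 − 1.62×1.5 = 8.48 V.
V_CE = 8.48 V > 0.2 V confirms active-region operation.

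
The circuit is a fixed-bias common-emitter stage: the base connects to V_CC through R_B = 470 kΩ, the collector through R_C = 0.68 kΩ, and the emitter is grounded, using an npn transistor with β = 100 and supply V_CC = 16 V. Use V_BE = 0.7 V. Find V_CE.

V_CE ≈ 14 V

Base loop: V_CC = I_B·R_B + V_BE, so I_B = (16 − 0.7)/470 kΩ = 0.0326 mA.
In the active region I_C = β·I_B = 100 × 0.0326 = 3.26 mA.
Collector loop: V_CE = V_CC − I_C·R_C = 16 − 3.26×0.68 = 13.8 V.
Since V_CE = 13.8 V > V_CE(sat) ≈ 0.2 V, the transistor is in the active region as assumed.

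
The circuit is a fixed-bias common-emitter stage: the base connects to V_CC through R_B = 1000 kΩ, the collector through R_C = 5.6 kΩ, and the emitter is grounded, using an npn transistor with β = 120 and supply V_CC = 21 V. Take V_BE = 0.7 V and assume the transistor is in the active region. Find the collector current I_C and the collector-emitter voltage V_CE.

Base loop: V_CC = I_B·R_B + V_BE, so I_B = (21 − 0.7)/1000 kΩ = 0.0203 mA.
In the active region I_C = β·I_B = 120 × 0.0203 = 2.44 mA.
Collector loop: V_CE = V_CC − I_C·R_C = 21 − 2.44×5.6 = 7.36 V.
Since V_CE = 7.36 V > V_CE(sat) ≈ 0.2 V, the transistor is in the active region as assumed.

I_C ≈ 2.4 mA, V_CE ≈ 7.4 V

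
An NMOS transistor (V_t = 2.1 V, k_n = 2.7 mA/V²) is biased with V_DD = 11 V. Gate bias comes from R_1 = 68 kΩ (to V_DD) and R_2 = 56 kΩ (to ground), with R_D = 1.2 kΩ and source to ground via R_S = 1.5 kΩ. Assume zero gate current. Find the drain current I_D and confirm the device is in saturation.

I_D ≈ 1.3 mA

V_G = V_DD·R_2/(R_1+R_2) = 11×56/124 = 4.97 V.
Assume saturation: I_D = (k_n/2)(V_GS − V_t)² with V_GS = V_G − I_D·R_S = 4.97 − 1.5·I_D.
Substituting gives 3.04·I_D² − 12.6·I_D + 11.1 = 0, with roots I_D = 1.27 or 2.89 mA.
The root I_D = 2.89 mA gives V_GS = 0.638 V ≤ V_t, so take I_D = 1.27 mA.
Then V_GS = 3.07 V and V_DS = V_DD − I_D(R_D+R_S) = 11 − 1.27×2.7 = 7.58 V.
Saturation requires V_DS ≥ V_GS − V_t = 0.968 V; 7.58 ≥ 0.968 ✓.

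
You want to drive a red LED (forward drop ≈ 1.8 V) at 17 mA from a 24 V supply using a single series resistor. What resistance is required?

The resistor drops V_S − V_D = 24 − 1.8 = 22.2 V at 17 mA.
R = 22.2 V / 17 mA = 1.31 kΩ.

R ≈ 1.3 kΩ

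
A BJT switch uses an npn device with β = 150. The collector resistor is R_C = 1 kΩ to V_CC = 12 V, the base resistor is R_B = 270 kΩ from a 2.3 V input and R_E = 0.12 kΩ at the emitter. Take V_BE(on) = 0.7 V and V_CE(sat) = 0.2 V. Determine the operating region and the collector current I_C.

active; I_C ≈ 0.83 mA

Assume active. Base-emitter loop: I_B = (V_BB − V_BE)/(R_B + (β+1)R_E) = (2.3 − 0.7)/(270 + 151×0.12) = 0.00555 mA.
I_C = β·I_B = 150×0.00555 = 0.833 mA.
V_CE = V_CC − I_C·R_C − I_E·R_E = 12 − 0.833×1 − 0.839×0.12 = 11.1 V > V_CE(sat), so the active-region assumption holds.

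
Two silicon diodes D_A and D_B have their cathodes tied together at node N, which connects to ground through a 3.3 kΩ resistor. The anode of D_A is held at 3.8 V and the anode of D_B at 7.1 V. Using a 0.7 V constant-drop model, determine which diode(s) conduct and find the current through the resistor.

Assume both conduct. Then node N would need to be at both 3.8−0.7 = 3.1 V and 7.1−0.7 = 6.4 V, which is impossible.
Assume only D_B conducts: V_N = 7.1 − 0.7 = 6.4 V, so I_R = 6.4/3.3 = 1.94 mA.
Check D_A: its anode-to-cathode voltage is 3.8 − 6.4 = -2.6 V < 0.7 V, so it is off. The assumption is consistent.

Only D_B conducts; I_R ≈ 1.9 mA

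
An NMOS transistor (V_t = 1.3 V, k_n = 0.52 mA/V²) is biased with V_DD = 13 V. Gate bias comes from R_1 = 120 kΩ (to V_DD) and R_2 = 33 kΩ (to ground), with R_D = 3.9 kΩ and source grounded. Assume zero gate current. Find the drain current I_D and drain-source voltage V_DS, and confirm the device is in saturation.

I_D ≈ 0.59 mA, V_DS ≈ 11 V

V_G = V_DD·R_2/(R_1+R_2) = 13×33/153 = 2.8 V. With the source grounded, V_GS = V_G = 2.8 V.
Assume saturation: I_D = (k_n/2)(V_GS − V_t)² = (0.52/2)×(2.8 − 1.3)² = 0.26×1.5² = 0.588 mA.
V_DS = V_DD − I_D·R_D = 13 − 0.588×3.9 = 10.7 V.
Saturation requires V_DS ≥ V_GS − V_t = 1.5 V; 10.7 ≥ 1.5 ✓.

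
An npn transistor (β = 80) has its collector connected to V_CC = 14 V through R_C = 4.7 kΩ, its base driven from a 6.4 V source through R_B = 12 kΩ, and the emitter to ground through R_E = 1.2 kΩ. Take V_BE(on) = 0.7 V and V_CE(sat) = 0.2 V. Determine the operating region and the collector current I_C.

Assume active: I_B = (6.4 − 0.7)/(12 + 81×1.2) = 0.0522 mA, I_C = β·I_B = 4.18 mA.
Then V_CE = 14 − 4.18×4.7 − 4.23×1.2 = -10.7 V < 0.2 V — the active assumption fails.
Re-solve with V_CE = 0.2 V. KCL at the emitter: V_E/R_E = (V_BB−0.7−V_E)/R_B + (V_CC−0.2−V_E)/R_C, giving V_E = 3.02 V.
I_C = (V_CC − 0.2 − V_E)/R_C = (13.8 − 3.02)/4.7 = 2.29 mA.
Check: I_B = (5.7 − 3.02)/12 = 0.223 mA, and β·I_B = 17.9 mA > I_C, confirming saturation.

saturation; I_C ≈ 2.3 mA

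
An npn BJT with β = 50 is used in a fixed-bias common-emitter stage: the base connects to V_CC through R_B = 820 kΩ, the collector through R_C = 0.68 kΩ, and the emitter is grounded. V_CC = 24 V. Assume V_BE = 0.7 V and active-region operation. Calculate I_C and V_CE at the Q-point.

Base loop: V_CC = I_B·R_B + V_BE, so I_B = (24 − 0.7)/820 kΩ = 0.0284 mA.
In the active region I_C = β·I_B = 50 × 0.0284 = 1.42 mA.
Collector loop: V_CE = V_CC − I_C·R_C = 24 − 1.42×0.68 = 23 V.
Since V_CE = 23 V > V_CE(sat) ≈ 0.2 V, the transistor is in the active region as assumed.

I_C ≈ 1.4 mA, V_CE ≈ 23 V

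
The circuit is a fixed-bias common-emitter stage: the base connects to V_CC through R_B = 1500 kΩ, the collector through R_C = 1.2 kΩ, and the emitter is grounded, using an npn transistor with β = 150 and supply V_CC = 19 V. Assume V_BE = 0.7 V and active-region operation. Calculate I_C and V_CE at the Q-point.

I_C ≈ 1.8 mA, V_CE ≈ 17 V

Base loop: V_CC = I_B·R_B + V_BE, so I_B = (19 − 0.7)/1500 kΩ = 0.0122 mA.
In the active region I_C = β·I_B = 150 × 0.0122 = 1.83 mA.
Collector loop: V_CE = V_CC − I_C·R_C = 19 − 1.83×1.2 = 16.8 V.
Since V_CE = 16.8 V > V_CE(sat) ≈ 0.2 V, the transistor is in the active region as assumed.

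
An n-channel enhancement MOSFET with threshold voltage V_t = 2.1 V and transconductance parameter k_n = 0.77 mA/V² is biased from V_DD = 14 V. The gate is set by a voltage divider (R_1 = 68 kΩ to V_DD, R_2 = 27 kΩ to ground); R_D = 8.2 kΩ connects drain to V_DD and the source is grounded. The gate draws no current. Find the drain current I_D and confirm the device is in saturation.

V_G = V_DD·R_2/(R_1+R_2) = 14×27/95 = 3.98 V. With the source grounded, V_GS = V_G = 3.98 V.
Assume saturation: I_D = (k_n/2)(V_GS − V_t)² = (0.77/2)×(3.98 − 2.1)² = 0.385×1.88² = 1.36 mA.
V_DS = V_DD − I_D·R_D = 14 − 1.36×8.2 = 2.85 V.
Saturation requires V_DS ≥ V_GS − V_t = 1.88 V; 2.85 ≥ 1.88 ✓.

I_D ≈ 1.4 mA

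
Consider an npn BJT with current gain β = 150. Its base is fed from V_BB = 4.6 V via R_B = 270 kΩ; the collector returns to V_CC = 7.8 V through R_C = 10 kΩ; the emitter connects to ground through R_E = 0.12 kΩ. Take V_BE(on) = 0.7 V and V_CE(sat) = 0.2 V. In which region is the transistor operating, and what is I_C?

saturation; I_C ≈ 0.75 mA

Assume active: I_B = (4.6 − 0.7)/(270 + 151×0.12) = 0.0135 mA, I_C = β·I_B = 2.03 mA.
Then V_CE = 7.8 − 2.03×10 − 2.04×0.12 = -12.7 V < 0.2 V — the active assumption fails.
Re-solve with V_CE = 0.2 V. KCL at the emitter: V_E/R_E = (V_BB−0.7−V_E)/R_B + (V_CC−0.2−V_E)/R_C, giving V_E = 0.0918 V.
I_C = (V_CC − 0.2 − V_E)/R_C = (7.6 − 0.0918)/10 = 0.751 mA.
Check: I_B = (3.9 − 0.0918)/270 = 0.0141 mA, and β·I_B = 2.12 mA > I_C, confirming saturation.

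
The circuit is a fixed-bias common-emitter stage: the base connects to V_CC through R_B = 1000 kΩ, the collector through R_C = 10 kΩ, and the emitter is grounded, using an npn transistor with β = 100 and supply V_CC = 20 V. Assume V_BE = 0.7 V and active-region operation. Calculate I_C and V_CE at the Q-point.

I_C ≈ 1.9 mA, V_CE ≈ 0.7 V

Base loop: V_CC = I_B·R_B + V_BE, so I_B = (20 − 0.7)/1000 kΩ = 0.0193 mA.
In the active region I_C = β·I_B = 100 × 0.0193 = 1.93 mA.
Collector loop: V_CE = V_CC − I_C·R_C = 20 − 1.93×10 = 0.7 V.
Since V_CE = 0.7 V > V_CE(sat) ≈ 0.2 V, the transistor is in the active region as assumed.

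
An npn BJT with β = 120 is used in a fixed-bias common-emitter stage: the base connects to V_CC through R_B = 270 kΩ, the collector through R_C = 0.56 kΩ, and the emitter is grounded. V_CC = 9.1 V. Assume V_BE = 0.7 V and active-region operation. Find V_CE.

V_CE ≈ 7 V

Base loop: V_CC = I_B·R_B + V_BE, so I_B = (9.1 − 0.7)/270 kΩ = 0.0311 mA.
In the active region I_C = β·I_B = 120 × 0.0311 = 3.73 mA.
Collector loop: V_CE = V_CC − I_C·R_C = 9.1 − 3.73×0.56 = 7.01 V.
Since V_CE = 7.01 V > V_CE(sat) ≈ 0.2 V, the transistor is in the active region as assumed.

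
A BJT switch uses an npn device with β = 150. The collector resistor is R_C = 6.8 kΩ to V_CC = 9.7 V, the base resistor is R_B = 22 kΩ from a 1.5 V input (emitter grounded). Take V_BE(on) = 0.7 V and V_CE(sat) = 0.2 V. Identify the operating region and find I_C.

saturation; I_C ≈ 1.4 mA

Assume active: I_B = (1.5 − 0.7)/22 = 0.0364 mA, giving I_C = β·I_B = 5.45 mA.
But then V_CE = 9.7 − 5.45×6.8 = -27.4 V < V_CE(sat) = 0.2 V — impossible in the active region.
So the transistor is saturated. With V_CE = 0.2 V, I_C = (V_CC − 0.2)/R_C = 9.5/6.8 = 1.4 mA.
Check: β·I_B = 5.45 mA > I_C = 1.4 mA, confirming saturation.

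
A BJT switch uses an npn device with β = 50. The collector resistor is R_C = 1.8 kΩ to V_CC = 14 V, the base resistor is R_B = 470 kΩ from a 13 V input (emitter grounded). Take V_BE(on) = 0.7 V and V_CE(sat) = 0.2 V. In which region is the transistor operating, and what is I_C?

Assume active. Base-emitter loop: I_B = (V_BB − V_BE)/R_B = (13 − 0.7)/470 = 0.0262 mA.
I_C = β·I_B = 50×0.0262 = 1.31 mA.
V_CE = V_CC − I_C·R_C = 14 − 1.31×1.8 = 11.6 V > V_CE(sat), so the active-region assumption holds.

active; I_C ≈ 1.3 mA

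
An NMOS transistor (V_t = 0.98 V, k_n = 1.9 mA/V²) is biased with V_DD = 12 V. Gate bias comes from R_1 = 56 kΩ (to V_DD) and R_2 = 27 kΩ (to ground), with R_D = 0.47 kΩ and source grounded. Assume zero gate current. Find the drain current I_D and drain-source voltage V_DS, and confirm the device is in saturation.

I_D ≈ 8.1 mA, V_DS ≈ 8.2 V

V_G = V_DD·R_2/(R_1+R_2) = 12×27/83 = 3.9 V. With the source grounded, V_GS = V_G = 3.9 V.
Assume saturation: I_D = (k_n/2)(V_GS − V_t)² = (1.9/2)×(3.9 − 0.98)² = 0.95×2.92² = 8.12 mA.
V_DS = V_DD − I_D·R_D = 12 − 8.12×0.47 = 8.18 V.
Saturation requires V_DS ≥ V_GS − V_t = 2.92 V; 8.18 ≥ 2.92 ✓.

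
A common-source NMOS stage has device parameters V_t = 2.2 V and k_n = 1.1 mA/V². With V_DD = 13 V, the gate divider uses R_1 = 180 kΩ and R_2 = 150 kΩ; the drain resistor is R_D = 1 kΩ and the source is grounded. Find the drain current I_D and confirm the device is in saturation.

V_G = V_DD·R_2/(R_1+R_2) = 13×150/330 = 5.91 V. With the source grounded, V_GS = V_G = 5.91 V.
Assume saturation: I_D = (k_n/2)(V_GS − V_t)² = (1.1/2)×(5.91 − 2.2)² = 0.55×3.71² = 7.57 mA.
V_DS = V_DD − I_D·R_D = 13 − 7.57×1 = 5.43 V.
Saturation requires V_DS ≥ V_GS − V_t = 3.71 V; 5.43 ≥ 3.71 ✓.

I_D ≈ 7.6 mA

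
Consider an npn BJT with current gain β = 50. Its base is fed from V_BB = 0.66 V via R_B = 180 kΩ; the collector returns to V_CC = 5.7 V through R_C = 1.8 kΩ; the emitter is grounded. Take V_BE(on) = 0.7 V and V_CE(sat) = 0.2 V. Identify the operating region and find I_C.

cutoff; I_C ≈ 0

V_BB = 0.66 V ≤ V_BE(on) = 0.7 V, so the base-emitter junction is not forward biased.
The transistor is in cutoff: I_B = I_C = 0.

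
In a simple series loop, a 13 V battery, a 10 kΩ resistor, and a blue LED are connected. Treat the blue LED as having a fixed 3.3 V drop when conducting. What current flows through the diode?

KVL around the loop: 13 = V_D + I·R = 3.3 + I × 10 kΩ.
So I = (13 − 3.3) / 10 kΩ = 9.7 / 10 = 0.97 mA.

I ≈ 0.97 mA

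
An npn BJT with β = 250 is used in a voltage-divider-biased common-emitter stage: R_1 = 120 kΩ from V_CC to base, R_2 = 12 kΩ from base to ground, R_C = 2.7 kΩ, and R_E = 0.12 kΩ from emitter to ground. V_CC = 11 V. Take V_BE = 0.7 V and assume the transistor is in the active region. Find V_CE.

V_CE ≈ 5.8 V

Thevenize the base divider: V_Th = V_CC·R_2/(R_1+R_2) = 11×12/132 = 1 V, R_Th = R_1‖R_2 = 10.9 kΩ.
Base-emitter loop: V_Th = I_B·R_Th + V_BE + (β+1)I_B·R_E, so I_B = (1 − 0.7) / (10.9 + 251×0.12) = 0.00731 mA.
I_C = β·I_B = 250×0.00731 = 1.83 mA, and I_E = (β+1)I_B = 1.84 mA.
V_CE = V_CC − I_C·R_C − I_E·R_E = 11 − 1.83×2.7 − 1.84×0.12 = 5.84 V.
V_CE = 5.84 V > 0.2 V confirms active-region operation.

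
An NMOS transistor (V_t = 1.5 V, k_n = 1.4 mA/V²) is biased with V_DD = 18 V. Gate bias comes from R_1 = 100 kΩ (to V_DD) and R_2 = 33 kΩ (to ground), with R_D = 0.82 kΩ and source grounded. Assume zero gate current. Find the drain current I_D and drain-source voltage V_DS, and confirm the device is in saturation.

V_G = V_DD·R_2/(R_1+R_2) = 18×33/133 = 4.47 V. With the source grounded, V_GS = V_G = 4.47 V.
Assume saturation: I_D = (k_n/2)(V_GS − V_t)² = (1.4/2)×(4.47 − 1.5)² = 0.7×2.97² = 6.16 mA.
V_DS = V_DD − I_D·R_D = 18 − 6.16×0.82 = 12.9 V.
Saturation requires V_DS ≥ V_GS − V_t = 2.97 V; 12.9 ≥ 2.97 ✓.

I_D ≈ 6.2 mA, V_DS ≈ 13 V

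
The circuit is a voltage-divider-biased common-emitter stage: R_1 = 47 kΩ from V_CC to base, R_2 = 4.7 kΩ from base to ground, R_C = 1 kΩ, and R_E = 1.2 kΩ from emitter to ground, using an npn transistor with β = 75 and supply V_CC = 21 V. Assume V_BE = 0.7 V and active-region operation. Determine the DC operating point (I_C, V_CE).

Thevenize the base divider: V_Th = V_CC·R_2/(R_1+R_2) = 21×4.7/51.7 = 1.91 V, R_Th = R_1‖R_2 = 4.27 kΩ.
Base-emitter loop: V_Th = I_B·R_Th + V_BE + (β+1)I_B·R_E, so I_B = (1.91 − 0.7) / (4.27 + 76×1.2) = 0.0127 mA.
I_C = β·I_B = 75×0.0127 = 0.95 mA, and I_E = (β+1)I_B = 0.962 mA.
V_CE = V_CC − I_C·R_C − I_E·R_E = 21 − 0.95×1 − 0.962×1.2 = 18.9 V.
V_CE = 18.9 V > 0.2 V confirms active-region operation.

I_C ≈ 0.95 mA, V_CE ≈ 19 V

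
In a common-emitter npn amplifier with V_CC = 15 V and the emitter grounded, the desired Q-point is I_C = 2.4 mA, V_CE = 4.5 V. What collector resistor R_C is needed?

R_C ≈ 4.4 kΩ

Collector loop: V_CC = I_C·R_C + V_CE.
R_C = (V_CC − V_CE)/I_C = (15 − 4.5)/2.4 = 4.38 kΩ.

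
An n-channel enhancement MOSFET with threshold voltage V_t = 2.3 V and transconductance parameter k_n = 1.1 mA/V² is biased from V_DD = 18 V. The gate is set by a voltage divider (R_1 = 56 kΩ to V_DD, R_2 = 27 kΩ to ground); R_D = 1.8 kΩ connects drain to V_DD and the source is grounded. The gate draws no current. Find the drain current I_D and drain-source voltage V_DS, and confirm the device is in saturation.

I_D ≈ 7 mA, V_DS ≈ 5.5 V

V_G = V_DD·R_2/(R_1+R_2) = 18×27/83 = 5.86 V. With the source grounded, V_GS = V_G = 5.86 V.
Assume saturation: I_D = (k_n/2)(V_GS − V_t)² = (1.1/2)×(5.86 − 2.3)² = 0.55×3.56² = 6.95 mA.
V_DS = V_DD − I_D·R_D = 18 − 6.95×1.8 = 5.49 V.
Saturation requires V_DS ≥ V_GS − V_t = 3.56 V; 5.49 ≥ 3.56 ✓.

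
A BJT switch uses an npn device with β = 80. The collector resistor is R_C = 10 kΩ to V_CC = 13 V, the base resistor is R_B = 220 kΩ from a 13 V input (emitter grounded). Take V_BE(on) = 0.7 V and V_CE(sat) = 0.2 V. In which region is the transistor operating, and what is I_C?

Assume active: I_B = (13 − 0.7)/220 = 0.0559 mA, giving I_C = β·I_B = 4.47 mA.
But then V_CE = 13 − 4.47×10 = -31.7 V < V_CE(sat) = 0.2 V — impossible in the active region.
So the transistor is saturated. With V_CE = 0.2 V, I_C = (V_CC − 0.2)/R_C = 12.8/10 = 1.28 mA.
Check: β·I_B = 4.47 mA > I_C = 1.28 mA, confirming saturation.

saturation; I_C ≈ 1.3 mA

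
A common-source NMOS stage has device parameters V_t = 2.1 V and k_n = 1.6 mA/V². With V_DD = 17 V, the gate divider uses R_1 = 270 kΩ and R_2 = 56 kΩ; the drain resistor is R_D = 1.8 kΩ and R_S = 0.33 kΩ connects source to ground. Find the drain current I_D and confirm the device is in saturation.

V_G = V_DD·R_2/(R_1+R_2) = 17×56/326 = 2.92 V.
Assume saturation: I_D = (k_n/2)(V_GS − V_t)² with V_GS = V_G − I_D·R_S = 2.92 − 0.33·I_D.
Substituting gives 0.0871·I_D² − 1.43·I_D + 0.538 = 0, with roots I_D = 0.385 or 16.1 mA.
The root I_D = 16.1 mA gives V_GS = -2.38 V ≤ V_t, so take I_D = 0.385 mA.
Then V_GS = 2.79 V and V_DS = V_DD − I_D(R_D+R_S) = 17 − 0.385×2.13 = 16.2 V.
Saturation requires V_DS ≥ V_GS − V_t = 0.693 V; 16.2 ≥ 0.693 ✓.

I_D ≈ 0.38 mA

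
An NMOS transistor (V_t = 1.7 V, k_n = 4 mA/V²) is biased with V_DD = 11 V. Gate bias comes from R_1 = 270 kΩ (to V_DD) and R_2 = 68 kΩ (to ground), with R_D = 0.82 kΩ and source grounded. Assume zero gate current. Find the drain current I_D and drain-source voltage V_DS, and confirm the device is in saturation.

I_D ≈ 0.53 mA, V_DS ≈ 11 V

V_G = V_DD·R_2/(R_1+R_2) = 11×68/338 = 2.21 V. With the source grounded, V_GS = V_G = 2.21 V.
Assume saturation: I_D = (k_n/2)(V_GS − V_t)² = (4/2)×(2.21 − 1.7)² = 2×0.513² = 0.526 mA.
V_DS = V_DD − I_D·R_D = 11 − 0.526×0.82 = 10.6 V.
Saturation requires V_DS ≥ V_GS − V_t = 0.513 V; 10.6 ≥ 0.513 ✓.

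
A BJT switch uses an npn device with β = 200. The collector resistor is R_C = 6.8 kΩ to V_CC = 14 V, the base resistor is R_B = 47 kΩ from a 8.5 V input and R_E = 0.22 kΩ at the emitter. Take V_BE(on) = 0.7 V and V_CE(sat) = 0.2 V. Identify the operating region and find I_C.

Assume active: I_B = (8.5 − 0.7)/(47 + 201×0.22) = 0.0855 mA, I_C = β·I_B = 17.1 mA.
Then V_CE = 14 − 17.1×6.8 − 17.2×0.22 = -106 V < 0.2 V — the active assumption fails.
Re-solve with V_CE = 0.2 V. KCL at the emitter: V_E/R_E = (V_BB−0.7−V_E)/R_B + (V_CC−0.2−V_E)/R_C, giving V_E = 0.466 V.
I_C = (V_CC − 0.2 − V_E)/R_C = (13.8 − 0.466)/6.8 = 1.96 mA.
Check: I_B = (7.8 − 0.466)/47 = 0.156 mA, and β·I_B = 31.2 mA > I_C, confirming saturation.

saturation; I_C ≈ 2 mA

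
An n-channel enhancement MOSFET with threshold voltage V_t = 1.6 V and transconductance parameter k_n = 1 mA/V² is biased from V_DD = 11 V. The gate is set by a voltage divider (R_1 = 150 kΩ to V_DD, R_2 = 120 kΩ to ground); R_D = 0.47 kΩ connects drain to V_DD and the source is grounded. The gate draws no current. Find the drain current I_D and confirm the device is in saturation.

I_D ≈ 5.4 mA

V_G = V_DD·R_2/(R_1+R_2) = 11×120/270 = 4.89 V. With the source grounded, V_GS = V_G = 4.89 V.
Assume saturation: I_D = (k_n/2)(V_GS − V_t)² = (1/2)×(4.89 − 1.6)² = 0.5×3.29² = 5.41 mA.
V_DS = V_DD − I_D·R_D = 11 − 5.41×0.47 = 8.46 V.
Saturation requires V_DS ≥ V_GS − V_t = 3.29 V; 8.46 ≥ 3.29 ✓.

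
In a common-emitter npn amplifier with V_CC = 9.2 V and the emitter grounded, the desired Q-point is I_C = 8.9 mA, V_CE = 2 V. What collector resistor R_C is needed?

Collector loop: V_CC = I_C·R_C + V_CE.
R_C = (V_CC − V_CE)/I_C = (9.2 − 2)/8.9 = 0.809 kΩ.

R_C ≈ 0.81 kΩ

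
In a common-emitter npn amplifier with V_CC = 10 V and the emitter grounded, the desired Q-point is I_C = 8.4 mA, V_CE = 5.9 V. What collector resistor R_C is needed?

R_C ≈ 0.49 kΩ

Collector loop: V_CC = I_C·R_C + V_CE.
R_C = (V_CC − V_CE)/I_C = (10 − 5.9)/8.4 = 0.488 kΩ.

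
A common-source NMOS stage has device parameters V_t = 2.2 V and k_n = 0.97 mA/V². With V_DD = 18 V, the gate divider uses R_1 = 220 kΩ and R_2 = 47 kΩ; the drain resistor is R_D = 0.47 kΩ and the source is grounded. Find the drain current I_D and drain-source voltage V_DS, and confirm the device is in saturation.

I_D ≈ 0.45 mA, V_DS ≈ 18 V

V_G = V_DD·R_2/(R_1+R_2) = 18×47/267 = 3.17 V. With the source grounded, V_GS = V_G = 3.17 V.
Assume saturation: I_D = (k_n/2)(V_GS − V_t)² = (0.97/2)×(3.17 − 2.2)² = 0.485×0.969² = 0.455 mA.
V_DS = V_DD − I_D·R_D = 18 − 0.455×0.47 = 17.8 V.
Saturation requires V_DS ≥ V_GS − V_t = 0.969 V; 17.8 ≥ 0.969 ✓.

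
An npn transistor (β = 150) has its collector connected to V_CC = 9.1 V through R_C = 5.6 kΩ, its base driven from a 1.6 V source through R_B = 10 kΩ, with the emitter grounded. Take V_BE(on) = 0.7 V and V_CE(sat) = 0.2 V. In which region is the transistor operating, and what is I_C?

saturation; I_C ≈ 1.6 mA

Assume active: I_B = (1.6 − 0.7)/10 = 0.09 mA, giving I_C = β·I_B = 13.5 mA.
But then V_CE = 9.1 − 13.5×5.6 = -66.5 V < V_CE(sat) = 0.2 V — impossible in the active region.
So the transistor is saturated. With V_CE = 0.2 V, I_C = (V_CC − 0.2)/R_C = 8.9/5.6 = 1.59 mA.
Check: β·I_B = 13.5 mA > I_C = 1.59 mA, confirming saturation.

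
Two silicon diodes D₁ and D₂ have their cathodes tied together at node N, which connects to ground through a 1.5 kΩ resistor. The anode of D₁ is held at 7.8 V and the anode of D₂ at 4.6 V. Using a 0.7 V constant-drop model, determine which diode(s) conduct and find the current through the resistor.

Assume both conduct. Then node N would need to be at both 7.8−0.7 = 7.1 V and 4.6−0.7 = 3.9 V, which is impossible.
Assume only D₁ conducts: V_N = 7.8 − 0.7 = 7.1 V, so I_R = 7.1/1.5 = 4.73 mA.
Check D₂: its anode-to-cathode voltage is 4.6 − 7.1 = -2.5 V < 0.7 V, so it is off. The assumption is consistent.

Only D₁ conducts; I_R ≈ 4.7 mA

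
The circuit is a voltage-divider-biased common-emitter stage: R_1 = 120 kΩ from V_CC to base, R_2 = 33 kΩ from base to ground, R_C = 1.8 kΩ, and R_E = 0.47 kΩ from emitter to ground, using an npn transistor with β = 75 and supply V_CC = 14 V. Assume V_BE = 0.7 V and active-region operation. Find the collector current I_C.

I_C ≈ 2.8 mA

Thevenize the base divider: V_Th = V_CC·R_2/(R_1+R_2) = 14×33/153 = 3.02 V, R_Th = R_1‖R_2 = 25.9 kΩ.
Base-emitter loop: V_Th = I_B·R_Th + V_BE + (β+1)I_B·R_E, so I_B = (3.02 − 0.7) / (25.9 + 76×0.47) = 0.0377 mA.
I_C = β·I_B = 75×0.0377 = 2.82 mA, and I_E = (β+1)I_B = 2.86 mA.
V_CE = V_CC − I_C·R_C − I_E·R_E = 14 − 2.82×1.8 − 2.86×0.47 = 7.57 V.
V_CE = 7.57 V > 0.2 V confirms active-region operation.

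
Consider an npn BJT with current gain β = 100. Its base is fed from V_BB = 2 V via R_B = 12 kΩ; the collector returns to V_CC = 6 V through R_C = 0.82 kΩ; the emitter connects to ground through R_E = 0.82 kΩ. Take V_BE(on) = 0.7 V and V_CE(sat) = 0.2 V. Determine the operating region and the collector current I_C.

Assume active. Base-emitter loop: I_B = (V_BB − V_BE)/(R_B + (β+1)R_E) = (2 − 0.7)/(12 + 101×0.82) = 0.0137 mA.
I_C = β·I_B = 100×0.0137 = 1.37 mA.
V_CE = V_CC − I_C·R_C − I_E·R_E = 6 − 1.37×0.82 − 1.38×0.82 = 3.74 V > V_CE(sat), so the active-region assumption holds.

active; I_C ≈ 1.4 mA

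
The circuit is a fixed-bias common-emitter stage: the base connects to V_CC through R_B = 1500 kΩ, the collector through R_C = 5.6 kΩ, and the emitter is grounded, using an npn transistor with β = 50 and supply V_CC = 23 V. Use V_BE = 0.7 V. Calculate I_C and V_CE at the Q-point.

Base loop: V_CC = I_B·R_B + V_BE, so I_B = (23 − 0.7)/1500 kΩ = 0.0149 mA.
In the active region I_C = β·I_B = 50 × 0.0149 = 0.743 mA.
Collector loop: V_CE = V_CC − I_C·R_C = 23 − 0.743×5.6 = 18.8 V.
Since V_CE = 18.8 V > V_CE(sat) ≈ 0.2 V, the transistor is in the active region as assumed.

I_C ≈ 0.74 mA, V_CE ≈ 19 V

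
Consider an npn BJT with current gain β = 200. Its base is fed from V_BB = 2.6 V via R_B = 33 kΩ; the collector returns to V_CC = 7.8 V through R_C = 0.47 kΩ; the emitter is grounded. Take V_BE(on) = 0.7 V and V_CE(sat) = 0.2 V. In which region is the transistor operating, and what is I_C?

active; I_C ≈ 12 mA

Assume active. Base-emitter loop: I_B = (V_BB − V_BE)/R_B = (2.6 − 0.7)/33 = 0.0576 mA.
I_C = β·I_B = 200×0.0576 = 11.5 mA.
V_CE = V_CC − I_C·R_C = 7.8 − 11.5×0.47 = 2.39 V > V_CE(sat), so the active-region assumption holds.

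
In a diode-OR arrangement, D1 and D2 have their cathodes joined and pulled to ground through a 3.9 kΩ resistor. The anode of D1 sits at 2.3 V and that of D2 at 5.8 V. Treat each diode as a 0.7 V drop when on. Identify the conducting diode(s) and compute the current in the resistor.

Only D2 conducts; I_R ≈ 1.3 mA

Assume both conduct. Then node N would need to be at both 2.3−0.7 = 1.6 V and 5.8−0.7 = 5.1 V, which is impossible.
Assume only D2 conducts: V_N = 5.8 − 0.7 = 5.1 V, so I_R = 5.1/3.9 = 1.31 mA.
Check D1: its anode-to-cathode voltage is 2.3 − 5.1 = -2.8 V < 0.7 V, so it is off. The assumption is consistent.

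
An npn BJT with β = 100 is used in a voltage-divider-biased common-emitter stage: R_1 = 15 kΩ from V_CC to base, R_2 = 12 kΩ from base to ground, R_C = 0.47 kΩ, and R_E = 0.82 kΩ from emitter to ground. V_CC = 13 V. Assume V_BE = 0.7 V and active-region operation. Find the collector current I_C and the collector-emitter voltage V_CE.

I_C ≈ 5.7 mA, V_CE ≈ 5.6 V

Thevenize the base divider: V_Th = V_CC·R_2/(R_1+R_2) = 13×12/27 = 5.78 V, R_Th = R_1‖R_2 = 6.67 kΩ.
Base-emitter loop: V_Th = I_B·R_Th + V_BE + (β+1)I_B·R_E, so I_B = (5.78 − 0.7) / (6.67 + 101×0.82) = 0.0567 mA.
I_C = β·I_B = 100×0.0567 = 5.67 mA, and I_E = (β+1)I_B = 5.73 mA.
V_CE = V_CC − I_C·R_C − I_E·R_E = 13 − 5.67×0.47 − 5.73×0.82 = 5.63 V.
V_CE = 5.63 V > 0.2 V confirms active-region operation.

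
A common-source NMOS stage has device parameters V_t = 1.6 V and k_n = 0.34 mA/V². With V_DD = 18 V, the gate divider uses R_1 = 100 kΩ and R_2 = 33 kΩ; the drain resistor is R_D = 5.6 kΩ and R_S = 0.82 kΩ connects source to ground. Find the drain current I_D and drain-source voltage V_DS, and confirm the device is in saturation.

V_G = V_DD·R_2/(R_1+R_2) = 18×33/133 = 4.47 V.
Assume saturation: I_D = (k_n/2)(V_GS − V_t)² with V_GS = V_G − I_D·R_S = 4.47 − 0.82·I_D.
Substituting gives 0.114·I_D² − 1.8·I_D + 1.4 = 0, with roots I_D = 0.819 or 14.9 mA.
The root I_D = 14.9 mA gives V_GS = -7.77 V ≤ V_t, so take I_D = 0.819 mA.
Then V_GS = 3.79 V and V_DS = V_DD − I_D(R_D+R_S) = 18 − 0.819×6.42 = 12.7 V.
Saturation requires V_DS ≥ V_GS − V_t = 2.19 V; 12.7 ≥ 2.19 ✓.

I_D ≈ 0.82 mA, V_DS ≈ 13 V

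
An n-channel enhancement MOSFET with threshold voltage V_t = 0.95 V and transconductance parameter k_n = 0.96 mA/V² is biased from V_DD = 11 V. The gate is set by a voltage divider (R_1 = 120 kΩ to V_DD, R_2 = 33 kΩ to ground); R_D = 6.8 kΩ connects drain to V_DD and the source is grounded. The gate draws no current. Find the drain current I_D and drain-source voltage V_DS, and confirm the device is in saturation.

V_G = V_DD·R_2/(R_1+R_2) = 11×33/153 = 2.37 V. With the source grounded, V_GS = V_G = 2.37 V.
Assume saturation: I_D = (k_n/2)(V_GS − V_t)² = (0.96/2)×(2.37 − 0.95)² = 0.48×1.42² = 0.971 mA.
V_DS = V_DD − I_D·R_D = 11 − 0.971×6.8 = 4.39 V.
Saturation requires V_DS ≥ V_GS − V_t = 1.42 V; 4.39 ≥ 1.42 ✓.

I_D ≈ 0.97 mA, V_DS ≈ 4.4 V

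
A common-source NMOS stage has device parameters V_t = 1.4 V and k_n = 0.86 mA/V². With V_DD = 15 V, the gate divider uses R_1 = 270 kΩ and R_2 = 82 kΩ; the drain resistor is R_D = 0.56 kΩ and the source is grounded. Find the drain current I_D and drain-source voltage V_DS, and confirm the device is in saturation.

V_G = V_DD·R_2/(R_1+R_2) = 15×82/352 = 3.49 V. With the source grounded, V_GS = V_G = 3.49 V.
Assume saturation: I_D = (k_n/2)(V_GS − V_t)² = (0.86/2)×(3.49 − 1.4)² = 0.43×2.09² = 1.89 mA.
V_DS = V_DD − I_D·R_D = 15 − 1.89×0.56 = 13.9 V.
Saturation requires V_DS ≥ V_GS − V_t = 2.09 V; 13.9 ≥ 2.09 ✓.

I_D ≈ 1.9 mA, V_DS ≈ 14 V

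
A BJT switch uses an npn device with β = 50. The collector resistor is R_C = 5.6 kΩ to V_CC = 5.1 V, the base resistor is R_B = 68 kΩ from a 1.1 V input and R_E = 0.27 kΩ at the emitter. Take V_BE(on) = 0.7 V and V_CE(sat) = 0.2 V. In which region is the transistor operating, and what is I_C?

active; I_C ≈ 0.24 mA

Assume active. Base-emitter loop: I_B = (V_BB − V_BE)/(R_B + (β+1)R_E) = (1.1 − 0.7)/(68 + 51×0.27) = 0.00489 mA.
I_C = β·I_B = 50×0.00489 = 0.245 mA.
V_CE = V_CC − I_C·R_C − I_E·R_E = 5.1 − 0.245×5.6 − 0.249×0.27 = 3.66 V > V_CE(sat), so the active-region assumption holds.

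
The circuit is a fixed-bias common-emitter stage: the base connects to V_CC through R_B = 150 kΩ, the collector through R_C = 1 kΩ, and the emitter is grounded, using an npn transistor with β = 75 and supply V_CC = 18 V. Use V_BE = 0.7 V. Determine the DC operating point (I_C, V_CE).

I_C ≈ 8.7 mA, V_CE ≈ 9.3 V

Base loop: V_CC = I_B·R_B + V_BE, so I_B = (18 − 0.7)/150 kΩ = 0.115 mA.
In the active region I_C = β·I_B = 75 × 0.115 = 8.65 mA.
Collector loop: V_CE = V_CC − I_C·R_C = 18 − 8.65×1 = 9.35 V.
Since V_CE = 9.35 V > V_CE(sat) ≈ 0.2 V, the transistor is in the active region as assumed.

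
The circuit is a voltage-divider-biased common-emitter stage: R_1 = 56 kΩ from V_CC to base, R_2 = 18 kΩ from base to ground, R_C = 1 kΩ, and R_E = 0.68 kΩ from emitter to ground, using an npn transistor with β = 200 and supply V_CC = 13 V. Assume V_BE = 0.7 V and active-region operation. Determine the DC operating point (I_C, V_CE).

I_C ≈ 3.3 mA, V_CE ≈ 7.5 V

Thevenize the base divider: V_Th = V_CC·R_2/(R_1+R_2) = 13×18/74 = 3.16 V, R_Th = R_1‖R_2 = 13.6 kΩ.
Base-emitter loop: V_Th = I_B·R_Th + V_BE + (β+1)I_B·R_E, so I_B = (3.16 − 0.7) / (13.6 + 201×0.68) = 0.0164 mA.
I_C = β·I_B = 200×0.0164 = 3.28 mA, and I_E = (β+1)I_B = 3.29 mA.
V_CE = V_CC − I_C·R_C − I_E·R_E = 13 − 3.28×1 − 3.29×0.68 = 7.48 V.
V_CE = 7.48 V > 0.2 V confirms active-region operation.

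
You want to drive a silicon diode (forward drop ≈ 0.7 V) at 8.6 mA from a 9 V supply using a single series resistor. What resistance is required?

R ≈ 0.97 kΩ

The resistor drops V_S − V_D = 9 − 0.7 = 8.3 V at 8.6 mA.
R = 8.3 V / 8.6 mA = 0.965 kΩ.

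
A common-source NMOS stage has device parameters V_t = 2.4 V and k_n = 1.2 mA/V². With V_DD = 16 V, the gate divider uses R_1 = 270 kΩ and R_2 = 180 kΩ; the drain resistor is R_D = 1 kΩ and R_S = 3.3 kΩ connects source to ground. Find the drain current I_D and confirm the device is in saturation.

V_G = V_DD·R_2/(R_1+R_2) = 16×180/450 = 6.4 V.
Assume saturation: I_D = (k_n/2)(V_GS − V_t)² with V_GS = V_G − I_D·R_S = 6.4 − 3.3·I_D.
Substituting gives 6.53·I_D² − 16.8·I_D + 9.6 = 0, with roots I_D = 0.851 or 1.73 mA.
The root I_D = 1.73 mA gives V_GS = 0.704 V ≤ V_t, so take I_D = 0.851 mA.
Then V_GS = 3.59 V and V_DS = V_DD − I_D(R_D+R_S) = 16 − 0.851×4.3 = 12.3 V.
Saturation requires V_DS ≥ V_GS − V_t = 1.19 V; 12.3 ≥ 1.19 ✓.

I_D ≈ 0.85 mA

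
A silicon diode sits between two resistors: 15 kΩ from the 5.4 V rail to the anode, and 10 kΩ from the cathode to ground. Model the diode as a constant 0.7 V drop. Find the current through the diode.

I ≈ 0.19 mA

The two resistors are in series with the diode, so KVL gives 5.4 = I·15 + 0.7 + I·10.
I = (5.4 − 0.7) / (15 + 10) kΩ = 4.7 / 25 = 0.188 mA.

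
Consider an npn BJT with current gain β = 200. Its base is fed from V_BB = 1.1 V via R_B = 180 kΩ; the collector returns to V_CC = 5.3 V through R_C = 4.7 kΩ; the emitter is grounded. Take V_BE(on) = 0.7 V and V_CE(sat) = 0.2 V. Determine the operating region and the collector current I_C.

active; I_C ≈ 0.44 mA

Assume active. Base-emitter loop: I_B = (V_BB − V_BE)/R_B = (1.1 − 0.7)/180 = 0.00222 mA.
I_C = β·I_B = 200×0.00222 = 0.444 mA.
V_CE = V_CC − I_C·R_C = 5.3 − 0.444×4.7 = 3.21 V > V_CE(sat), so the active-region assumption holds.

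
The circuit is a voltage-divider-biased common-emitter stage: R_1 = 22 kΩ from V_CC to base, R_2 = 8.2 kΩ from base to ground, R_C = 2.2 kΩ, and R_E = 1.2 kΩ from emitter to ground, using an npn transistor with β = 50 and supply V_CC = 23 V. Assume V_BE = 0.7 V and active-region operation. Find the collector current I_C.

Thevenize the base divider: V_Th = V_CC·R_2/(R_1+R_2) = 23×8.2/30.2 = 6.25 V, R_Th = R_1‖R_2 = 5.97 kΩ.
Base-emitter loop: V_Th = I_B·R_Th + V_BE + (β+1)I_B·R_E, so I_B = (6.25 − 0.7) / (5.97 + 51×1.2) = 0.0825 mA.
I_C = β·I_B = 50×0.0825 = 4.13 mA, and I_E = (β+1)I_B = 4.21 mA.
V_CE = V_CC − I_C·R_C − I_E·R_E = 23 − 4.13×2.2 − 4.21×1.2 = 8.87 V.
V_CE = 8.87 V > 0.2 V confirms active-region operation.

I_C ≈ 4.1 mA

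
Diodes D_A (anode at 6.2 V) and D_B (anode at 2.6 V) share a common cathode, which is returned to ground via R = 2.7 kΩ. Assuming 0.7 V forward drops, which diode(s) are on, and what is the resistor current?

Only D_A conducts; I_R ≈ 2 mA

Assume both conduct. Then node N would need to be at both 6.2−0.7 = 5.5 V and 2.6−0.7 = 1.9 V, which is impossible.
Assume only D_A conducts: V_N = 6.2 − 0.7 = 5.5 V, so I_R = 5.5/2.7 = 2.04 mA.
Check D_B: its anode-to-cathode voltage is 2.6 − 5.5 = -2.9 V < 0.7 V, so it is off. The assumption is consistent.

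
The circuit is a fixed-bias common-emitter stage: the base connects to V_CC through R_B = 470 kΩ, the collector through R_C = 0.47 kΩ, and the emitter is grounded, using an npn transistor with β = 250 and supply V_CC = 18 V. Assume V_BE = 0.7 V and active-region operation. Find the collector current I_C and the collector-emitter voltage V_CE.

I_C ≈ 9.2 mA, V_CE ≈ 14 V

Base loop: V_CC = I_B·R_B + V_BE, so I_B = (18 − 0.7)/470 kΩ = 0.0368 mA.
In the active region I_C = β·I_B = 250 × 0.0368 = 9.2 mA.
Collector loop: V_CE = V_CC − I_C·R_C = 18 − 9.2×0.47 = 13.7 V.
Since V_CE = 13.7 V > V_CE(sat) ≈ 0.2 V, the transistor is in the active region as assumed.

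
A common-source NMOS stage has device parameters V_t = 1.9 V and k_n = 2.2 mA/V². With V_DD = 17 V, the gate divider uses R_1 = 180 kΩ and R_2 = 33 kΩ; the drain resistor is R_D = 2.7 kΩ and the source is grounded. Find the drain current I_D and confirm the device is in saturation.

V_G = V_DD·R_2/(R_1+R_2) = 17×33/213 = 2.63 V. With the source grounded, V_GS = V_G = 2.63 V.
Assume saturation: I_D = (k_n/2)(V_GS − V_t)² = (2.2/2)×(2.63 − 1.9)² = 1.1×0.734² = 0.592 mA.
V_DS = V_DD − I_D·R_D = 17 − 0.592×2.7 = 15.4 V.
Saturation requires V_DS ≥ V_GS − V_t = 0.734 V; 15.4 ≥ 0.734 ✓.

I_D ≈ 0.59 mA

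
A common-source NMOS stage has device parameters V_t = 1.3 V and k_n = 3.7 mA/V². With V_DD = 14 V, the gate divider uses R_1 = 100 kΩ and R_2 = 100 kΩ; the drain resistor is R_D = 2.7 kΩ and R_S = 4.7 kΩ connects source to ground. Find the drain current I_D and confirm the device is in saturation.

V_G = V_DD·R_2/(R_1+R_2) = 14×100/200 = 7 V.
Assume saturation: I_D = (k_n/2)(V_GS − V_t)² with V_GS = V_G − I_D·R_S = 7 − 4.7·I_D.
Substituting gives 40.9·I_D² − 100·I_D + 60.1 = 0, with roots I_D = 1.05 or 1.4 mA.
The root I_D = 1.4 mA gives V_GS = 0.431 V ≤ V_t, so take I_D = 1.05 mA.
Then V_GS = 2.05 V and V_DS = V_DD − I_D(R_D+R_S) = 14 − 1.05×7.4 = 6.21 V.
Saturation requires V_DS ≥ V_GS − V_t = 0.754 V; 6.21 ≥ 0.754 ✓.

I_D ≈ 1.1 mA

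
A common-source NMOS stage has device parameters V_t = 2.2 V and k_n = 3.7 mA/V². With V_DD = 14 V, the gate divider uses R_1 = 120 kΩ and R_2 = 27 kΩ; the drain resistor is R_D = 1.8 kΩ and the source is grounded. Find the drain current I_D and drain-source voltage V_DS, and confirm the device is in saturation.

I_D ≈ 0.26 mA, V_DS ≈ 14 V

V_G = V_DD·R_2/(R_1+R_2) = 14×27/147 = 2.57 V. With the source grounded, V_GS = V_G = 2.57 V.
Assume saturation: I_D = (k_n/2)(V_GS − V_t)² = (3.7/2)×(2.57 − 2.2)² = 1.85×0.371² = 0.255 mA.
V_DS = V_DD − I_D·R_D = 14 − 0.255×1.8 = 13.5 V.
Saturation requires V_DS ≥ V_GS − V_t = 0.371 V; 13.5 ≥ 0.371 ✓.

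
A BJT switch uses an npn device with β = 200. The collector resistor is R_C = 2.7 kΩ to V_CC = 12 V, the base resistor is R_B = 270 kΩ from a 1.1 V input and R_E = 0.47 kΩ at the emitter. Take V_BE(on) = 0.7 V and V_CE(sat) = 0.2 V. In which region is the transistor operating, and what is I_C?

active; I_C ≈ 0.22 mA

Assume active. Base-emitter loop: I_B = (V_BB − V_BE)/(R_B + (β+1)R_E) = (1.1 − 0.7)/(270 + 201×0.47) = 0.0011 mA.
I_C = β·I_B = 200×0.0011 = 0.219 mA.
V_CE = V_CC − I_C·R_C − I_E·R_E = 12 − 0.219×2.7 − 0.221×0.47 = 11.3 V > V_CE(sat), so the active-region assumption holds.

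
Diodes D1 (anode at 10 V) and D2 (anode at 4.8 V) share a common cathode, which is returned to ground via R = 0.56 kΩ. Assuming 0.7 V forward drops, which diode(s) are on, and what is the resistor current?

Assume both conduct. Then node N would need to be at both 10−0.7 = 9.3 V and 4.8−0.7 = 4.1 V, which is impossible.
Assume only D1 conducts: V_N = 10 − 0.7 = 9.3 V, so I_R = 9.3/0.56 = 16.6 mA.
Check D2: its anode-to-cathode voltage is 4.8 − 9.3 = -4.5 V < 0.7 V, so it is off. The assumption is consistent.

Only D1 conducts; I_R ≈ 17 mA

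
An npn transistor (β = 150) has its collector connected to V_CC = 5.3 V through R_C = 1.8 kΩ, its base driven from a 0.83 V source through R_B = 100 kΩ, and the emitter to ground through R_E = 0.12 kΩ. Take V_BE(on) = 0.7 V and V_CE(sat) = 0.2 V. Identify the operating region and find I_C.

active; I_C ≈ 0.17 mA

Assume active. Base-emitter loop: I_B = (V_BB − V_BE)/(R_B + (β+1)R_E) = (0.83 − 0.7)/(100 + 151×0.12) = 0.0011 mA.
I_C = β·I_B = 150×0.0011 = 0.165 mA.
V_CE = V_CC − I_C·R_C − I_E·R_E = 5.3 − 0.165×1.8 − 0.166×0.12 = 4.98 V > V_CE(sat), so the active-region assumption holds.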